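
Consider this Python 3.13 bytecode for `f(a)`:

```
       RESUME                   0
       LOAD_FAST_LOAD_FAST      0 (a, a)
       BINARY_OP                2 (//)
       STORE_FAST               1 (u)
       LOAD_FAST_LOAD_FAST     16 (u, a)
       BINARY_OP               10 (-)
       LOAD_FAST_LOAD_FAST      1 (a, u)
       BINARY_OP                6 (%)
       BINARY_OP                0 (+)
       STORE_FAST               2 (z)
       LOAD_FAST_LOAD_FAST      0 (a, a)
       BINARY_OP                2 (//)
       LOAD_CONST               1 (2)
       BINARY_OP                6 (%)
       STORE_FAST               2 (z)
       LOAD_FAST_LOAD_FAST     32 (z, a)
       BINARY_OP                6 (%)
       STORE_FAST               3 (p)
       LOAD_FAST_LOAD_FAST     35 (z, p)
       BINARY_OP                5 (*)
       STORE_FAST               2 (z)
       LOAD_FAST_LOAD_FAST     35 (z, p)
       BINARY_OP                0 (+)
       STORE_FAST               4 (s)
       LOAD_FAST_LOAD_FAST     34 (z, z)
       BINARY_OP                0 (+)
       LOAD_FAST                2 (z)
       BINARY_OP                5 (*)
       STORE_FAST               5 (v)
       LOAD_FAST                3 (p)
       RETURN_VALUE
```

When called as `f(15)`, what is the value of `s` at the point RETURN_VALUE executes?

LOAD_FAST_LOAD_FAST a,a → push 15,15. Stack: [15, 15]
BINARY_OP // → 15 // 15 = 1. Stack: [1]
STORE_FAST u → u=1. Stack: []
LOAD_FAST_LOAD_FAST u,a → push 1,15. Stack: [1, 15]
BINARY_OP - → 1 - 15 = -14. Stack: [-14]
LOAD_FAST_LOAD_FAST a,u → push 15,1. Stack: [-14, 15, 1]
BINARY_OP % → 15 % 1 = 0. Stack: [-14, 0]
BINARY_OP + → -14 + 0 = -14. Stack: [-14]
STORE_FAST z → z=-14. Stack: []
LOAD_FAST_LOAD_FAST a,a → push 15,15. Stack: [15, 15]
BINARY_OP // → 15 // 15 = 1. Stack: [1]
LOAD_CONST → push 2. Stack: [1, 2]
BINARY_OP % → 1 % 2 = 1. Stack: [1]
STORE_FAST z → z=1. Stack: []
LOAD_FAST_LOAD_FAST z,a → push 1,15. Stack: [1, 15]
BINARY_OP % → 1 % 15 = 1. Stack: [1]
STORE_FAST p → p=1. Stack: []
LOAD_FAST_LOAD_FAST z,p → push 1,1. Stack: [1, 1]
BINARY_OP * → 1 * 1 = 1. Stack: [1]
STORE_FAST z → z=1. Stack: []
LOAD_FAST_LOAD_FAST z,p → push 1,1. Stack: [1, 1]
BINARY_OP + → 1 + 1 = 2. Stack: [2]
STORE_FAST s → s=2. Stack: []
LOAD_FAST_LOAD_FAST z,z → push 1,1. Stack: [1, 1]
BINARY_OP + → 1 + 1 = 2. Stack: [2]
LOAD_FAST z → push 1. Stack: [2, 1]
BINARY_OP * → 2 * 1 = 2. Stack: [2]
STORE_FAST v → v=2. Stack: []
LOAD_FAST p → push 1. Stack: [1]
RETURN_VALUE → return 1.

2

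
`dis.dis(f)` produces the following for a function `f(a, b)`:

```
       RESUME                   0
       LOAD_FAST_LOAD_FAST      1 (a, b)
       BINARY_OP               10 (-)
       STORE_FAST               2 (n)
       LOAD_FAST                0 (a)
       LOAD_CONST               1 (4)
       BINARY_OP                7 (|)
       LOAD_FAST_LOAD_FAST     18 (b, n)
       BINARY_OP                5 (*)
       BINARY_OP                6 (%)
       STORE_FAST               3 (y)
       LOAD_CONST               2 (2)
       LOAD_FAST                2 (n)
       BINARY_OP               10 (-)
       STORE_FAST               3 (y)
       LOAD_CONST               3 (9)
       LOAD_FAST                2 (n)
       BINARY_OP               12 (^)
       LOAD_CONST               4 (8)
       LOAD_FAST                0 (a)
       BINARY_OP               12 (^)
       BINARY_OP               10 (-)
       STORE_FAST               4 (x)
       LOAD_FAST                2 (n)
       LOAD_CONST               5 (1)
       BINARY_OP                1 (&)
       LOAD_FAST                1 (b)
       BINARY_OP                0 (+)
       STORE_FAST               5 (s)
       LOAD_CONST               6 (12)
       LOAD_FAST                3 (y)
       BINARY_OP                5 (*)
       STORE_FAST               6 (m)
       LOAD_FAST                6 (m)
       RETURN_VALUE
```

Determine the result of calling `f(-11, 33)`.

552

LOAD_FAST_LOAD_FAST a,b → push -11,33. Stack: [-11, 33]
BINARY_OP - → -11 - 33 = -44. Stack: [-44]
STORE_FAST n → n=-44. Stack: []
LOAD_FAST a → push -11. Stack: [-11]
LOAD_CONST → push 4. Stack: [-11, 4]
BINARY_OP | → -11 | 4 = -11. Stack: [-11]
LOAD_FAST_LOAD_FAST b,n → push 33,-44. Stack: [-11, 33, -44]
BINARY_OP * → 33 * -44 = -1452. Stack: [-11, -1452]
BINARY_OP % → -11 % -1452 = -11. Stack: [-11]
STORE_FAST y → y=-11. Stack: []
LOAD_CONST → push 2. Stack: [2]
LOAD_FAST n → push -44. Stack: [2, -44]
BINARY_OP - → 2 - -44 = 46. Stack: [46]
STORE_FAST y → y=46. Stack: []
LOAD_CONST → push 9. Stack: [9]
LOAD_FAST n → push -44. Stack: [9, -44]
BINARY_OP ^ → 9 ^ -44 = -35. Stack: [-35]
LOAD_CONST → push 8. Stack: [-35, 8]
LOAD_FAST a → push -11. Stack: [-35, 8, -11]
BINARY_OP ^ → 8 ^ -11 = -3. Stack: [-35, -3]
BINARY_OP - → -35 - -3 = -32. Stack: [-32]
STORE_FAST x → x=-32. Stack: []
LOAD_FAST n → push -44. Stack: [-44]
LOAD_CONST → push 1. Stack: [-44, 1]
BINARY_OP & → -44 & 1 = 0. Stack: [0]
LOAD_FAST b → push 33. Stack: [0, 33]
BINARY_OP + → 0 + 33 = 33. Stack: [33]
STORE_FAST s → s=33. Stack: []
LOAD_CONST → push 12. Stack: [12]
LOAD_FAST y → push 46. Stack: [12, 46]
BINARY_OP * → 12 * 46 = 552. Stack: [552]
STORE_FAST m → m=552. Stack: []
LOAD_FAST m → push 552. Stack: [552]
RETURN_VALUE → return 552.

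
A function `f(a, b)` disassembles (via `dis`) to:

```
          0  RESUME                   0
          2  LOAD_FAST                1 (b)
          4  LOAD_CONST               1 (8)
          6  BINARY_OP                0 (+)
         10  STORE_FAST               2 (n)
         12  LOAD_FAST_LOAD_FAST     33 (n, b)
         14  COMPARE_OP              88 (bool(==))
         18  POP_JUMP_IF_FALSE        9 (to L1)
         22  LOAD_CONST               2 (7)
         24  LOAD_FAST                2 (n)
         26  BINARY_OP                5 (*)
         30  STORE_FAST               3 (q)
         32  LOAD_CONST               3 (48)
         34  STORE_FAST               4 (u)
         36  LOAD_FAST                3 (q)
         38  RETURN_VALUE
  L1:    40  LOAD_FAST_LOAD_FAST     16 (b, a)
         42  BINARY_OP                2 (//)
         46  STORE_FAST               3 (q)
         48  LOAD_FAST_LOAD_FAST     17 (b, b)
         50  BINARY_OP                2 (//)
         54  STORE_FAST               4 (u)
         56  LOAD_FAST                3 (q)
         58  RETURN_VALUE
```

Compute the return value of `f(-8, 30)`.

LOAD_FAST b → push 30. Stack: [30]
LOAD_CONST → push 8. Stack: [30, 8]
BINARY_OP + → 30 + 8 = 38. Stack: [38]
STORE_FAST n → n=38. Stack: []
LOAD_FAST_LOAD_FAST n,b → push 38,30. Stack: [38, 30]
COMPARE_OP bool(==) → 38 vs 30 = False. Stack: [False]
POP_JUMP_IF_FALSE → pop False; jump. Stack: []
LOAD_FAST_LOAD_FAST b,a → push 30,-8. Stack: [30, -8]
BINARY_OP // → 30 // -8 = -4. Stack: [-4]
STORE_FAST q → q=-4. Stack: []
LOAD_FAST_LOAD_FAST b,b → push 30,30. Stack: [30, 30]
BINARY_OP // → 30 // 30 = 1. Stack: [1]
STORE_FAST u → u=1. Stack: []
LOAD_FAST q → push -4. Stack: [-4]
RETURN_VALUE → return -4.

-4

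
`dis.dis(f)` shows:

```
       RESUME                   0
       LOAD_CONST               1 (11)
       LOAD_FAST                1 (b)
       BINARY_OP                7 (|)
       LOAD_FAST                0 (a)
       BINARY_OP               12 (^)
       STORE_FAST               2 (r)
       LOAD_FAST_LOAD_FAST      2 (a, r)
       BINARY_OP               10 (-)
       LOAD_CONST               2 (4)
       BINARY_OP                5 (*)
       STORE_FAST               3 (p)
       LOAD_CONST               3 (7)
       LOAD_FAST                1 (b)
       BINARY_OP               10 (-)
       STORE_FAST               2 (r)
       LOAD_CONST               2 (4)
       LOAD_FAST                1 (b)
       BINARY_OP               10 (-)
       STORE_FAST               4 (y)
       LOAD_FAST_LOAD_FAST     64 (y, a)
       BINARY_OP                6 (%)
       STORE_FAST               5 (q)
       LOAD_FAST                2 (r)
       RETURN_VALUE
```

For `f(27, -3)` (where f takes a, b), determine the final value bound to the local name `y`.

7

LOAD_CONST → push 11. Stack: [11]
LOAD_FAST b → push -3. Stack: [11, -3]
BINARY_OP | → 11 | -3 = -1. Stack: [-1]
LOAD_FAST a → push 27. Stack: [-1, 27]
BINARY_OP ^ → -1 ^ 27 = -28. Stack: [-28]
STORE_FAST r → r=-28. Stack: []
LOAD_FAST_LOAD_FAST a,r → push 27,-28. Stack: [27, -28]
BINARY_OP - → 27 - -28 = 55. Stack: [55]
LOAD_CONST → push 4. Stack: [55, 4]
BINARY_OP * → 55 * 4 = 220. Stack: [220]
STORE_FAST p → p=220. Stack: []
LOAD_CONST → push 7. Stack: [7]
LOAD_FAST b → push -3. Stack: [7, -3]
BINARY_OP - → 7 - -3 = 10. Stack: [10]
STORE_FAST r → r=10. Stack: []
LOAD_CONST → push 4. Stack: [4]
LOAD_FAST b → push -3. Stack: [4, -3]
BINARY_OP - → 4 - -3 = 7. Stack: [7]
STORE_FAST y → y=7. Stack: []
LOAD_FAST_LOAD_FAST y,a → push 7,27. Stack: [7, 27]
BINARY_OP % → 7 % 27 = 7. Stack: [7]
STORE_FAST q → q=7. Stack: []
LOAD_FAST r → push 10. Stack: [10]
RETURN_VALUE → return 10.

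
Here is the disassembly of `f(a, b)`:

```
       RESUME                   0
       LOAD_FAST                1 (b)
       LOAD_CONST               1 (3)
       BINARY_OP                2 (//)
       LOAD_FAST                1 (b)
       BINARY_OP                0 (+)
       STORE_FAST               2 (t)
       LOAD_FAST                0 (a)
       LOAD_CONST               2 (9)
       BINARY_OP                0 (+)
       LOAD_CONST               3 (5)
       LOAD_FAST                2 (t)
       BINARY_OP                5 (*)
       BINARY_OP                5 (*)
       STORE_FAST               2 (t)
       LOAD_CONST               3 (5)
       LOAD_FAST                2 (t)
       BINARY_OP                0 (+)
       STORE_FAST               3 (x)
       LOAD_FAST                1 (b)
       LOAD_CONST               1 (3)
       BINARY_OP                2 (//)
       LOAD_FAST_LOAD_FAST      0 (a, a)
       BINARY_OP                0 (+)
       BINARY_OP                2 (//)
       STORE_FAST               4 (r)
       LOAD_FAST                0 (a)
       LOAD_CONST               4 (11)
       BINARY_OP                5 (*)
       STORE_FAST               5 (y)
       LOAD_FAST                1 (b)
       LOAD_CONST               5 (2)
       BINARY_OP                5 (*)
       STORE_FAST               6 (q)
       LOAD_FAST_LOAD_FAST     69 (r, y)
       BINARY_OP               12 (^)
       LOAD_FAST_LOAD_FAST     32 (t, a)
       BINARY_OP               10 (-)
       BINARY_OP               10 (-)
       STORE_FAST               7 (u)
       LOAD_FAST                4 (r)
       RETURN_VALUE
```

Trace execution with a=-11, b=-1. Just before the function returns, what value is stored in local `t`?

LOAD_FAST b → push -1. Stack: [-1]
LOAD_CONST → push 3. Stack: [-1, 3]
BINARY_OP // → -1 // 3 = -1. Stack: [-1]
LOAD_FAST b → push -1. Stack: [-1, -1]
BINARY_OP + → -1 + -1 = -2. Stack: [-2]
STORE_FAST t → t=-2. Stack: []
LOAD_FAST a → push -11. Stack: [-11]
LOAD_CONST → push 9. Stack: [-11, 9]
BINARY_OP + → -11 + 9 = -2. Stack: [-2]
LOAD_CONST → push 5. Stack: [-2, 5]
LOAD_FAST t → push -2. Stack: [-2, 5, -2]
BINARY_OP * → 5 * -2 = -10. Stack: [-2, -10]
BINARY_OP * → -2 * -10 = 20. Stack: [20]
STORE_FAST t → t=20. Stack: []
LOAD_CONST → push 5. Stack: [5]
LOAD_FAST t → push 20. Stack: [5, 20]
BINARY_OP + → 5 + 20 = 25. Stack: [25]
STORE_FAST x → x=25. Stack: []
LOAD_FAST b → push -1. Stack: [-1]
LOAD_CONST → push 3. Stack: [-1, 3]
BINARY_OP // → -1 // 3 = -1. Stack: [-1]
LOAD_FAST_LOAD_FAST a,a → push -11,-11. Stack: [-1, -11, -11]
BINARY_OP + → -11 + -11 = -22. Stack: [-1, -22]
BINARY_OP // → -1 // -22 = 0. Stack: [0]
STORE_FAST r → r=0. Stack: []
LOAD_FAST a → push -11. Stack: [-11]
LOAD_CONST → push 11. Stack: [-11, 11]
BINARY_OP * → -11 * 11 = -121. Stack: [-121]
STORE_FAST y → y=-121. Stack: []
LOAD_FAST b → push -1. Stack: [-1]
LOAD_CONST → push 2. Stack: [-1, 2]
BINARY_OP * → -1 * 2 = -2. Stack: [-2]
STORE_FAST q → q=-2. Stack: []
LOAD_FAST_LOAD_FAST r,y → push 0,-121. Stack: [0, -121]
BINARY_OP ^ → 0 ^ -121 = -121. Stack: [-121]
LOAD_FAST_LOAD_FAST t,a → push 20,-11. Stack: [-121, 20, -11]
BINARY_OP - → 20 - -11 = 31. Stack: [-121, 31]
BINARY_OP - → -121 - 31 = -152. Stack: [-152]
STORE_FAST u → u=-152. Stack: []
LOAD_FAST r → push 0. Stack: [0]
RETURN_VALUE → return 0.

20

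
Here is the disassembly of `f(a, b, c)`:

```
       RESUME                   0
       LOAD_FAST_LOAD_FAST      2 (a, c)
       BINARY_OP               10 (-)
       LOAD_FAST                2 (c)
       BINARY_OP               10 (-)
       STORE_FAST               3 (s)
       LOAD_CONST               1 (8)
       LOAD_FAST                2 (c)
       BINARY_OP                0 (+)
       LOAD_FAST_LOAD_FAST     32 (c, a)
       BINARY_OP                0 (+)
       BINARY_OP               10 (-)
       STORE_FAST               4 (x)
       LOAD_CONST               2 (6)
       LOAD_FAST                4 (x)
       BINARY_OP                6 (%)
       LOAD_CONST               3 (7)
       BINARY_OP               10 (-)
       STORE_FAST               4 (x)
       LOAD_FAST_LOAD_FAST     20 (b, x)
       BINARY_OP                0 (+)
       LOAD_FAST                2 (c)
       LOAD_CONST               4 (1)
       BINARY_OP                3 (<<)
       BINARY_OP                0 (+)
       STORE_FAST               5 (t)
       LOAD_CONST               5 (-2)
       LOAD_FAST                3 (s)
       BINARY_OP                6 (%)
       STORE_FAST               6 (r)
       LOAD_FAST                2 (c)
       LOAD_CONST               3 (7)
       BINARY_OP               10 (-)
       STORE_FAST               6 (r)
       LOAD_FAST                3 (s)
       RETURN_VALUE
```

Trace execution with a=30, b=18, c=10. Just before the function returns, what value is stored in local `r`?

LOAD_FAST_LOAD_FAST a,c → push 30,10. Stack: [30, 10]
BINARY_OP - → 30 - 10 = 20. Stack: [20]
LOAD_FAST c → push 10. Stack: [20, 10]
BINARY_OP - → 20 - 10 = 10. Stack: [10]
STORE_FAST s → s=10. Stack: []
LOAD_CONST → push 8. Stack: [8]
LOAD_FAST c → push 10. Stack: [8, 10]
BINARY_OP + → 8 + 10 = 18. Stack: [18]
LOAD_FAST_LOAD_FAST c,a → push 10,30. Stack: [18, 10, 30]
BINARY_OP + → 10 + 30 = 40. Stack: [18, 40]
BINARY_OP - → 18 - 40 = -22. Stack: [-22]
STORE_FAST x → x=-22. Stack: []
LOAD_CONST → push 6. Stack: [6]
LOAD_FAST x → push -22. Stack: [6, -22]
BINARY_OP % → 6 % -22 = -16. Stack: [-16]
LOAD_CONST → push 7. Stack: [-16, 7]
BINARY_OP - → -16 - 7 = -23. Stack: [-23]
STORE_FAST x → x=-23. Stack: []
LOAD_FAST_LOAD_FAST b,x → push 18,-23. Stack: [18, -23]
BINARY_OP + → 18 + -23 = -5. Stack: [-5]
LOAD_FAST c → push 10. Stack: [-5, 10]
LOAD_CONST → push 1. Stack: [-5, 10, 1]
BINARY_OP << → 10 << 1 = 20. Stack: [-5, 20]
BINARY_OP + → -5 + 20 = 15. Stack: [15]
STORE_FAST t → t=15. Stack: []
LOAD_CONST → push -2. Stack: [-2]
LOAD_FAST s → push 10. Stack: [-2, 10]
BINARY_OP % → -2 % 10 = 8. Stack: [8]
STORE_FAST r → r=8. Stack: []
LOAD_FAST c → push 10. Stack: [10]
LOAD_CONST → push 7. Stack: [10, 7]
BINARY_OP - → 10 - 7 = 3. Stack: [3]
STORE_FAST r → r=3. Stack: []
LOAD_FAST s → push 10. Stack: [10]
RETURN_VALUE → return 10.

3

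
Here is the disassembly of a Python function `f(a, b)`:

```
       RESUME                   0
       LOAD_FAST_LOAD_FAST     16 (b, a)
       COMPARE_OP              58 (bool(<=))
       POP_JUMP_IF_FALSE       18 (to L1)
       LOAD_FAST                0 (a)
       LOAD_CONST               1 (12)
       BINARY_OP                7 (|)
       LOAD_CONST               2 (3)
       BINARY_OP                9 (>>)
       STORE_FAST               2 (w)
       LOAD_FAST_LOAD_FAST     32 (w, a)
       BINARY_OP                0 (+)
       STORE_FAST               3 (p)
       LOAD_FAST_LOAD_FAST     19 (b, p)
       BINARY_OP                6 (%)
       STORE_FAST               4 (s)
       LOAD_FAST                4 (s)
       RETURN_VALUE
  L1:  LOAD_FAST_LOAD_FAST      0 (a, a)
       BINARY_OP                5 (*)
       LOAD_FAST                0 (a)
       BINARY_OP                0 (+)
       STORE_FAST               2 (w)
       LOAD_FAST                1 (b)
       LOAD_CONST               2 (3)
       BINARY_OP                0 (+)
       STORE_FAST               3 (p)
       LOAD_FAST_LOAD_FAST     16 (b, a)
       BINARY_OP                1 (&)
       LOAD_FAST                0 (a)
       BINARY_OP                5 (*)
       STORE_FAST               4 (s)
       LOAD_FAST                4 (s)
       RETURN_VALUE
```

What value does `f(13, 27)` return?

LOAD_FAST_LOAD_FAST b,a → push 27,13. Stack: [27, 13]
COMPARE_OP bool(<=) → 27 vs 13 = False. Stack: [False]
POP_JUMP_IF_FALSE → pop False; jump. Stack: []
LOAD_FAST_LOAD_FAST a,a → push 13,13. Stack: [13, 13]
BINARY_OP * → 13 * 13 = 169. Stack: [169]
LOAD_FAST a → push 13. Stack: [169, 13]
BINARY_OP + → 169 + 13 = 182. Stack: [182]
STORE_FAST w → w=182. Stack: []
LOAD_FAST b → push 27. Stack: [27]
LOAD_CONST → push 3. Stack: [27, 3]
BINARY_OP + → 27 + 3 = 30. Stack: [30]
STORE_FAST p → p=30. Stack: []
LOAD_FAST_LOAD_FAST b,a → push 27,13. Stack: [27, 13]
BINARY_OP & → 27 & 13 = 9. Stack: [9]
LOAD_FAST a → push 13. Stack: [9, 13]
BINARY_OP * → 9 * 13 = 117. Stack: [117]
STORE_FAST s → s=117. Stack: []
LOAD_FAST s → push 117. Stack: [117]
RETURN_VALUE → return 117.

117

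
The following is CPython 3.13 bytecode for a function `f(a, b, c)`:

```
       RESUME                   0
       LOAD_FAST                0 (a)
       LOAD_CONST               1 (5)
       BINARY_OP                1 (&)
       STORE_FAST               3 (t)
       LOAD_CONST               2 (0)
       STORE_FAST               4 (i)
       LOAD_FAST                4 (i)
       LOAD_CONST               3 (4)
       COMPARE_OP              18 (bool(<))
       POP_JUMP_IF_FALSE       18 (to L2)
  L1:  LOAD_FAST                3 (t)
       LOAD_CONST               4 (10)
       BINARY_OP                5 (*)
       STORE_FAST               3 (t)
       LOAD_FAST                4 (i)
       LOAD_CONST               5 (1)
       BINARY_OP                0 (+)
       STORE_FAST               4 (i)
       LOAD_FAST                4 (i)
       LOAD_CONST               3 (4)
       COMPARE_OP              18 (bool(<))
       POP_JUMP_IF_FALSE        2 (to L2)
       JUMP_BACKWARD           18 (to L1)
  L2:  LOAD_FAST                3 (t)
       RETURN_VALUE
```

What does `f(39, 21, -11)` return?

50000

LOAD_FAST a → push 39. Stack: [39]
LOAD_CONST → push 5. Stack: [39, 5]
BINARY_OP & → 39 & 5 = 5. Stack: [5]
STORE_FAST t → t=5. Stack: []
LOAD_CONST → push 0. Stack: [0]
STORE_FAST i → i=0. Stack: []
LOAD_FAST i → push 0. Stack: [0]
LOAD_CONST → push 4. Stack: [0, 4]
COMPARE_OP bool(<) → 0 vs 4 = True. Stack: [True]
POP_JUMP_IF_FALSE → pop True; no jump. Stack: []
LOAD_FAST t → push 5. Stack: [5]
LOAD_CONST → push 10. Stack: [5, 10]
BINARY_OP * → 5 * 10 = 50. Stack: [50]
STORE_FAST t → t=50. Stack: []
LOAD_FAST i → push 0. Stack: [0]
LOAD_CONST → push 1. Stack: [0, 1]
BINARY_OP + → 0 + 1 = 1. Stack: [1]
STORE_FAST i → i=1. Stack: []
LOAD_FAST i → push 1. Stack: [1]
LOAD_CONST → push 4. Stack: [1, 4]
COMPARE_OP bool(<) → 1 vs 4 = True. Stack: [True]
POP_JUMP_IF_FALSE → pop True; no jump. Stack: []
LOAD_FAST t → push 50. Stack: [50]
LOAD_CONST → push 10. Stack: [50, 10]
BINARY_OP * → 50 * 10 = 500. Stack: [500]
STORE_FAST t → t=500. Stack: []
LOAD_FAST i → push 1. Stack: [1]
LOAD_CONST → push 1. Stack: [1, 1]
BINARY_OP + → 1 + 1 = 2. Stack: [2]
STORE_FAST i → i=2. Stack: []
LOAD_FAST i → push 2. Stack: [2]
LOAD_CONST → push 4. Stack: [2, 4]
COMPARE_OP bool(<) → 2 vs 4 = True. Stack: [True]
POP_JUMP_IF_FALSE → pop True; no jump. Stack: []
LOAD_FAST t → push 500. Stack: [500]
LOAD_CONST → push 10. Stack: [500, 10]
BINARY_OP * → 500 * 10 = 5000. Stack: [5000]
STORE_FAST t → t=5000. Stack: []
LOAD_FAST i → push 2. Stack: [2]
LOAD_CONST → push 1. Stack: [2, 1]
BINARY_OP + → 2 + 1 = 3. Stack: [3]
STORE_FAST i → i=3. Stack: []
LOAD_FAST i → push 3. Stack: [3]
LOAD_CONST → push 4. Stack: [3, 4]
COMPARE_OP bool(<) → 3 vs 4 = True. Stack: [True]
POP_JUMP_IF_FALSE → pop True; no jump. Stack: []
LOAD_FAST t → push 5000. Stack: [5000]
LOAD_CONST → push 10. Stack: [5000, 10]
BINARY_OP * → 5000 * 10 = 50000. Stack: [50000]
STORE_FAST t → t=50000. Stack: []
LOAD_FAST i → push 3. Stack: [3]
LOAD_CONST → push 1. Stack: [3, 1]
BINARY_OP + → 3 + 1 = 4. Stack: [4]
STORE_FAST i → i=4. Stack: []
LOAD_FAST i → push 4. Stack: [4]
LOAD_CONST → push 4. Stack: [4, 4]
COMPARE_OP bool(<) → 4 vs 4 = False. Stack: [False]
POP_JUMP_IF_FALSE → pop False; jump. Stack: []
LOAD_FAST t → push 50000. Stack: [50000]
RETURN_VALUE → return 50000.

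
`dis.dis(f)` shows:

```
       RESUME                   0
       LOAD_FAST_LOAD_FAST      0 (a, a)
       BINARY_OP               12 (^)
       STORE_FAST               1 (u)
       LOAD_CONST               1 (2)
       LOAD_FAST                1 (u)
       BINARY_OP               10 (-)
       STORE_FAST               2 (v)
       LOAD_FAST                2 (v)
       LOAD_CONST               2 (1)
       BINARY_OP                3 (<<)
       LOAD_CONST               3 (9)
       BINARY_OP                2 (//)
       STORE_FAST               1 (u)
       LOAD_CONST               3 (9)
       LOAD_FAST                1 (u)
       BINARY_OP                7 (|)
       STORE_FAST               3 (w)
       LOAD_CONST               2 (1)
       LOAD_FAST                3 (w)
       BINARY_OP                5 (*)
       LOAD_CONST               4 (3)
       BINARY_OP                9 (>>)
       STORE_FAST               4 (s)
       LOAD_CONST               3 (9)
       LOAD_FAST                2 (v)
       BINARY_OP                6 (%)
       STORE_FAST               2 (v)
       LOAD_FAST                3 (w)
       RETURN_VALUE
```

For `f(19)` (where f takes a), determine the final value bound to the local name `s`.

LOAD_FAST_LOAD_FAST a,a → push 19,19. Stack: [19, 19]
BINARY_OP ^ → 19 ^ 19 = 0. Stack: [0]
STORE_FAST u → u=0. Stack: []
LOAD_CONST → push 2. Stack: [2]
LOAD_FAST u → push 0. Stack: [2, 0]
BINARY_OP - → 2 - 0 = 2. Stack: [2]
STORE_FAST v → v=2. Stack: []
LOAD_FAST v → push 2. Stack: [2]
LOAD_CONST → push 1. Stack: [2, 1]
BINARY_OP << → 2 << 1 = 4. Stack: [4]
LOAD_CONST → push 9. Stack: [4, 9]
BINARY_OP // → 4 // 9 = 0. Stack: [0]
STORE_FAST u → u=0. Stack: []
LOAD_CONST → push 9. Stack: [9]
LOAD_FAST u → push 0. Stack: [9, 0]
BINARY_OP | → 9 | 0 = 9. Stack: [9]
STORE_FAST w → w=9. Stack: []
LOAD_CONST → push 1. Stack: [1]
LOAD_FAST w → push 9. Stack: [1, 9]
BINARY_OP * → 1 * 9 = 9. Stack: [9]
LOAD_CONST → push 3. Stack: [9, 3]
BINARY_OP >> → 9 >> 3 = 1. Stack: [1]
STORE_FAST s → s=1. Stack: []
LOAD_CONST → push 9. Stack: [9]
LOAD_FAST v → push 2. Stack: [9, 2]
BINARY_OP % → 9 % 2 = 1. Stack: [1]
STORE_FAST v → v=1. Stack: []
LOAD_FAST w → push 9. Stack: [9]
RETURN_VALUE → return 9.

1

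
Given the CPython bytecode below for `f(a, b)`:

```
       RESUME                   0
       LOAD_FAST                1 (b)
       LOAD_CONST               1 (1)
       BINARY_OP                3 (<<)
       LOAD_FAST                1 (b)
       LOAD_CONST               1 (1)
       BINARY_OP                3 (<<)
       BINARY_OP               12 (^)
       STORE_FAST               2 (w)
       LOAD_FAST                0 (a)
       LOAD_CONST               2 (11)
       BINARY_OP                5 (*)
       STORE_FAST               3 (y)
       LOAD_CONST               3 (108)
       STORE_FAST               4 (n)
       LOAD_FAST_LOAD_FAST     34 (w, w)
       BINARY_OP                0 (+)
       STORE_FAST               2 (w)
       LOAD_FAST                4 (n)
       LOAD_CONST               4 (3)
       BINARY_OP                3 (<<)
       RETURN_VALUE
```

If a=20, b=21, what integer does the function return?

864

LOAD_FAST b → push 21. Stack: [21]
LOAD_CONST → push 1. Stack: [21, 1]
BINARY_OP << → 21 << 1 = 42. Stack: [42]
LOAD_FAST b → push 21. Stack: [42, 21]
LOAD_CONST → push 1. Stack: [42, 21, 1]
BINARY_OP << → 21 << 1 = 42. Stack: [42, 42]
BINARY_OP ^ → 42 ^ 42 = 0. Stack: [0]
STORE_FAST w → w=0. Stack: []
LOAD_FAST a → push 20. Stack: [20]
LOAD_CONST → push 11. Stack: [20, 11]
BINARY_OP * → 20 * 11 = 220. Stack: [220]
STORE_FAST y → y=220. Stack: []
LOAD_CONST → push 108. Stack: [108]
STORE_FAST n → n=108. Stack: []
LOAD_FAST_LOAD_FAST w,w → push 0,0. Stack: [0, 0]
BINARY_OP + → 0 + 0 = 0. Stack: [0]
STORE_FAST w → w=0. Stack: []
LOAD_FAST n → push 108. Stack: [108]
LOAD_CONST → push 3. Stack: [108, 3]
BINARY_OP << → 108 << 3 = 864. Stack: [864]
RETURN_VALUE → return 864.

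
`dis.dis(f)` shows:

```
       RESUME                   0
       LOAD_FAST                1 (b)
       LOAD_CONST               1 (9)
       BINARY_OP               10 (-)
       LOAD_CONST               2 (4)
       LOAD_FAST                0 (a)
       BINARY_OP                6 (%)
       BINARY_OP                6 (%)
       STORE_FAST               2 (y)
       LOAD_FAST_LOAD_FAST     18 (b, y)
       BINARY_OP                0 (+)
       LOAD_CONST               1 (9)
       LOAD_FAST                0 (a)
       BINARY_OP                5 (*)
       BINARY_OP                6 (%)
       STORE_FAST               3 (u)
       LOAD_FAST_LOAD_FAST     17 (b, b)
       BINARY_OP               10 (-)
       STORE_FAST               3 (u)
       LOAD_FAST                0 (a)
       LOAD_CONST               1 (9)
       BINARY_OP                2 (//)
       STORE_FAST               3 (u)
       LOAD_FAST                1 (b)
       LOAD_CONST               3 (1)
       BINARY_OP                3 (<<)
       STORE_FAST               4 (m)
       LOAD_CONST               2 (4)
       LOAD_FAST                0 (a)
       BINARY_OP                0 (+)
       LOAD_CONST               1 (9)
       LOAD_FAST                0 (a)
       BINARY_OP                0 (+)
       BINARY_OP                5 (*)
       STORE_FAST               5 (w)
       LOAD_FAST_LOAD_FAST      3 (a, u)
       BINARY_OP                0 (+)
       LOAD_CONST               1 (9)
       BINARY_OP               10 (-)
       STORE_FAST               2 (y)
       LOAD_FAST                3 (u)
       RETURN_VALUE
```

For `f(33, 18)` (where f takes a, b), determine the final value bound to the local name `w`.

LOAD_FAST b → push 18. Stack: [18]
LOAD_CONST → push 9. Stack: [18, 9]
BINARY_OP - → 18 - 9 = 9. Stack: [9]
LOAD_CONST → push 4. Stack: [9, 4]
LOAD_FAST a → push 33. Stack: [9, 4, 33]
BINARY_OP % → 4 % 33 = 4. Stack: [9, 4]
BINARY_OP % → 9 % 4 = 1. Stack: [1]
STORE_FAST y → y=1. Stack: []
LOAD_FAST_LOAD_FAST b,y → push 18,1. Stack: [18, 1]
BINARY_OP + → 18 + 1 = 19. Stack: [19]
LOAD_CONST → push 9. Stack: [19, 9]
LOAD_FAST a → push 33. Stack: [19, 9, 33]
BINARY_OP * → 9 * 33 = 297. Stack: [19, 297]
BINARY_OP % → 19 % 297 = 19. Stack: [19]
STORE_FAST u → u=19. Stack: []
LOAD_FAST_LOAD_FAST b,b → push 18,18. Stack: [18, 18]
BINARY_OP - → 18 - 18 = 0. Stack: [0]
STORE_FAST u → u=0. Stack: []
LOAD_FAST a → push 33. Stack: [33]
LOAD_CONST → push 9. Stack: [33, 9]
BINARY_OP // → 33 // 9 = 3. Stack: [3]
STORE_FAST u → u=3. Stack: []
LOAD_FAST b → push 18. Stack: [18]
LOAD_CONST → push 1. Stack: [18, 1]
BINARY_OP << → 18 << 1 = 36. Stack: [36]
STORE_FAST m → m=36. Stack: []
LOAD_CONST → push 4. Stack: [4]
LOAD_FAST a → push 33. Stack: [4, 33]
BINARY_OP + → 4 + 33 = 37. Stack: [37]
LOAD_CONST → push 9. Stack: [37, 9]
LOAD_FAST a → push 33. Stack: [37, 9, 33]
BINARY_OP + → 9 + 33 = 42. Stack: [37, 42]
BINARY_OP * → 37 * 42 = 1554. Stack: [1554]
STORE_FAST w → w=1554. Stack: []
LOAD_FAST_LOAD_FAST a,u → push 33,3. Stack: [33, 3]
BINARY_OP + → 33 + 3 = 36. Stack: [36]
LOAD_CONST → push 9. Stack: [36, 9]
BINARY_OP - → 36 - 9 = 27. Stack: [27]
STORE_FAST y → y=27. Stack: []
LOAD_FAST u → push 3. Stack: [3]
RETURN_VALUE → return 3.

1554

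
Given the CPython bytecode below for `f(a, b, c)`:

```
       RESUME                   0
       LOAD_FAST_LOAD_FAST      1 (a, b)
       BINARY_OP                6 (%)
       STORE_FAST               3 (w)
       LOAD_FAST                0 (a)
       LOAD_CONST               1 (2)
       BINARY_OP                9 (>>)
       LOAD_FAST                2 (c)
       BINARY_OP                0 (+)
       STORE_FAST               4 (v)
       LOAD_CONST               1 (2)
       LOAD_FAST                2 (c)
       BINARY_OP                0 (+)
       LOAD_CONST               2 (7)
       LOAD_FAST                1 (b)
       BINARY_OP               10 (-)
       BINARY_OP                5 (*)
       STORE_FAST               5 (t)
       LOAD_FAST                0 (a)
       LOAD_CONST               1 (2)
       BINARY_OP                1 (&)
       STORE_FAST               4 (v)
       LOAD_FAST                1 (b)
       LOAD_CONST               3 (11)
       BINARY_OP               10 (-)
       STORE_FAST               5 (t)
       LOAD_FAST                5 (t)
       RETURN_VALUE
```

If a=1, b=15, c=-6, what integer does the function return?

4

LOAD_FAST_LOAD_FAST a,b → push 1,15. Stack: [1, 15]
BINARY_OP % → 1 % 15 = 1. Stack: [1]
STORE_FAST w → w=1. Stack: []
LOAD_FAST a → push 1. Stack: [1]
LOAD_CONST → push 2. Stack: [1, 2]
BINARY_OP >> → 1 >> 2 = 0. Stack: [0]
LOAD_FAST c → push -6. Stack: [0, -6]
BINARY_OP + → 0 + -6 = -6. Stack: [-6]
STORE_FAST v → v=-6. Stack: []
LOAD_CONST → push 2. Stack: [2]
LOAD_FAST c → push -6. Stack: [2, -6]
BINARY_OP + → 2 + -6 = -4. Stack: [-4]
LOAD_CONST → push 7. Stack: [-4, 7]
LOAD_FAST b → push 15. Stack: [-4, 7, 15]
BINARY_OP - → 7 - 15 = -8. Stack: [-4, -8]
BINARY_OP * → -4 * -8 = 32. Stack: [32]
STORE_FAST t → t=32. Stack: []
LOAD_FAST a → push 1. Stack: [1]
LOAD_CONST → push 2. Stack: [1, 2]
BINARY_OP & → 1 & 2 = 0. Stack: [0]
STORE_FAST v → v=0. Stack: []
LOAD_FAST b → push 15. Stack: [15]
LOAD_CONST → push 11. Stack: [15, 11]
BINARY_OP - → 15 - 11 = 4. Stack: [4]
STORE_FAST t → t=4. Stack: []
LOAD_FAST t → push 4. Stack: [4]
RETURN_VALUE → return 4.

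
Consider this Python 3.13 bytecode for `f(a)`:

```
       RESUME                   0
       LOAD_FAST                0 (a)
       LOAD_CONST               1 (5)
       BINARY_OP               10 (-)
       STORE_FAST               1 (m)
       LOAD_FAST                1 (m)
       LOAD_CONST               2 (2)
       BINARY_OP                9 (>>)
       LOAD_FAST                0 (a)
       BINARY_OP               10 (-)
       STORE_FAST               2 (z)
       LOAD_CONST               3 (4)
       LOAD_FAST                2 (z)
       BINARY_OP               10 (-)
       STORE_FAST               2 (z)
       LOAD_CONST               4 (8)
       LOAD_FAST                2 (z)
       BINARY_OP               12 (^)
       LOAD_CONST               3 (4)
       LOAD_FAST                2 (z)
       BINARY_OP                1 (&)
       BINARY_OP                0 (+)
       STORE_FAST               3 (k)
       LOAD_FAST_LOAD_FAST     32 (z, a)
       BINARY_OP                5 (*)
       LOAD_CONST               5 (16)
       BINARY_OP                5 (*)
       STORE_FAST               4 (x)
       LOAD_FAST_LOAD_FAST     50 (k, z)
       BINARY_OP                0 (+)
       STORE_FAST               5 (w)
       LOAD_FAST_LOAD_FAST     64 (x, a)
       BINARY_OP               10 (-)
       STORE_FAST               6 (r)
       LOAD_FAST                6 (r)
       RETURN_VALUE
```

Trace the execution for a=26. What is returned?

10374

LOAD_FAST a → push 26. Stack: [26]
LOAD_CONST → push 5. Stack: [26, 5]
BINARY_OP - → 26 - 5 = 21. Stack: [21]
STORE_FAST m → m=21. Stack: []
LOAD_FAST m → push 21. Stack: [21]
LOAD_CONST → push 2. Stack: [21, 2]
BINARY_OP >> → 21 >> 2 = 5. Stack: [5]
LOAD_FAST a → push 26. Stack: [5, 26]
BINARY_OP - → 5 - 26 = -21. Stack: [-21]
STORE_FAST z → z=-21. Stack: []
LOAD_CONST → push 4. Stack: [4]
LOAD_FAST z → push -21. Stack: [4, -21]
BINARY_OP - → 4 - -21 = 25. Stack: [25]
STORE_FAST z → z=25. Stack: []
LOAD_CONST → push 8. Stack: [8]
LOAD_FAST z → push 25. Stack: [8, 25]
BINARY_OP ^ → 8 ^ 25 = 17. Stack: [17]
LOAD_CONST → push 4. Stack: [17, 4]
LOAD_FAST z → push 25. Stack: [17, 4, 25]
BINARY_OP & → 4 & 25 = 0. Stack: [17, 0]
BINARY_OP + → 17 + 0 = 17. Stack: [17]
STORE_FAST k → k=17. Stack: []
LOAD_FAST_LOAD_FAST z,a → push 25,26. Stack: [25, 26]
BINARY_OP * → 25 * 26 = 650. Stack: [650]
LOAD_CONST → push 16. Stack: [650, 16]
BINARY_OP * → 650 * 16 = 10400. Stack: [10400]
STORE_FAST x → x=10400. Stack: []
LOAD_FAST_LOAD_FAST k,z → push 17,25. Stack: [17, 25]
BINARY_OP + → 17 + 25 = 42. Stack: [42]
STORE_FAST w → w=42. Stack: []
LOAD_FAST_LOAD_FAST x,a → push 10400,26. Stack: [10400, 26]
BINARY_OP - → 10400 - 26 = 10374. Stack: [10374]
STORE_FAST r → r=10374. Stack: []
LOAD_FAST r → push 10374. Stack: [10374]
RETURN_VALUE → return 10374.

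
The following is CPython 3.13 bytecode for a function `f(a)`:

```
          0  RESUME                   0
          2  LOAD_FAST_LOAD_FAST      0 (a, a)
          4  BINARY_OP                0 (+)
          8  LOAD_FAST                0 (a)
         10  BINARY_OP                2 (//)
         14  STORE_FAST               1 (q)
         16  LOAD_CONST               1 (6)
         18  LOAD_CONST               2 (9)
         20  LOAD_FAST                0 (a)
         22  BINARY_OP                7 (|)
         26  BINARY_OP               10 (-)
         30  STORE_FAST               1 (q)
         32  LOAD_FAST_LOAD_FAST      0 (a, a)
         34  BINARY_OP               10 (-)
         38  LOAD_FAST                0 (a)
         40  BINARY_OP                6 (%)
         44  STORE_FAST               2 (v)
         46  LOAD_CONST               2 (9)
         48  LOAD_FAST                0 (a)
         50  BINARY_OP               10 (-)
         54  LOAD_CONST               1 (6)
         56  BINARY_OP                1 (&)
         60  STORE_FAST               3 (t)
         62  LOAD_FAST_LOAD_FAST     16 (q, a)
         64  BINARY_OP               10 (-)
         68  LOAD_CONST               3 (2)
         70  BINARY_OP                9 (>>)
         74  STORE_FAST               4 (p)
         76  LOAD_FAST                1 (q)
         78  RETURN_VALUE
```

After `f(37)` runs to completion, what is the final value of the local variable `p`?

-19

LOAD_FAST_LOAD_FAST a,a → push 37,37. Stack: [37, 37]
BINARY_OP + → 37 + 37 = 74. Stack: [74]
LOAD_FAST a → push 37. Stack: [74, 37]
BINARY_OP // → 74 // 37 = 2. Stack: [2]
STORE_FAST q → q=2. Stack: []
LOAD_CONST → push 6. Stack: [6]
LOAD_CONST → push 9. Stack: [6, 9]
LOAD_FAST a → push 37. Stack: [6, 9, 37]
BINARY_OP | → 9 | 37 = 45. Stack: [6, 45]
BINARY_OP - → 6 - 45 = -39. Stack: [-39]
STORE_FAST q → q=-39. Stack: []
LOAD_FAST_LOAD_FAST a,a → push 37,37. Stack: [37, 37]
BINARY_OP - → 37 - 37 = 0. Stack: [0]
LOAD_FAST a → push 37. Stack: [0, 37]
BINARY_OP % → 0 % 37 = 0. Stack: [0]
STORE_FAST v → v=0. Stack: []
LOAD_CONST → push 9. Stack: [9]
LOAD_FAST a → push 37. Stack: [9, 37]
BINARY_OP - → 9 - 37 = -28. Stack: [-28]
LOAD_CONST → push 6. Stack: [-28, 6]
BINARY_OP & → -28 & 6 = 4. Stack: [4]
STORE_FAST t → t=4. Stack: []
LOAD_FAST_LOAD_FAST q,a → push -39,37. Stack: [-39, 37]
BINARY_OP - → -39 - 37 = -76. Stack: [-76]
LOAD_CONST → push 2. Stack: [-76, 2]
BINARY_OP >> → -76 >> 2 = -19. Stack: [-19]
STORE_FAST p → p=-19. Stack: []
LOAD_FAST q → push -39. Stack: [-39]
RETURN_VALUE → return -39.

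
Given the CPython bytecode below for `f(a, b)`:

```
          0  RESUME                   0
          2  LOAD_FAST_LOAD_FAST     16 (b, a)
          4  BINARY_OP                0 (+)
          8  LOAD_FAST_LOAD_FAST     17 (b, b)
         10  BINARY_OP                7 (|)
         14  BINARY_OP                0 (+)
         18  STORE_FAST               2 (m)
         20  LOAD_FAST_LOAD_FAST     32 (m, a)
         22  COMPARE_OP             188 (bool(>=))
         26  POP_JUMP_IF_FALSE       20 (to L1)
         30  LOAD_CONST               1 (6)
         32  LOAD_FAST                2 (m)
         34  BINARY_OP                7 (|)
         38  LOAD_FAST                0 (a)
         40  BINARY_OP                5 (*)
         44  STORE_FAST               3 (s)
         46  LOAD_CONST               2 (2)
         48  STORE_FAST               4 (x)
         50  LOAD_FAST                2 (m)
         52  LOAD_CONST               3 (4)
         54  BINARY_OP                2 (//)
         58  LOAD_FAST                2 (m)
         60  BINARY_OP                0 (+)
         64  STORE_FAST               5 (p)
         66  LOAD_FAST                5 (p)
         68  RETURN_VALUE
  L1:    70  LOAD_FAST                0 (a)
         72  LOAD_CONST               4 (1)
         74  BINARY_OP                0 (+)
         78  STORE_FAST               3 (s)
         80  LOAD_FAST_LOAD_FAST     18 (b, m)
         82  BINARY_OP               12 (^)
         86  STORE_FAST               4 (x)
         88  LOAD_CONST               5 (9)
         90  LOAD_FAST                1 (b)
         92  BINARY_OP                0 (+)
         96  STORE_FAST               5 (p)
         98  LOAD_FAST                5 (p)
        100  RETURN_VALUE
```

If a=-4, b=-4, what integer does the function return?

LOAD_FAST_LOAD_FAST b,a → push -4,-4. Stack: [-4, -4]
BINARY_OP + → -4 + -4 = -8. Stack: [-8]
LOAD_FAST_LOAD_FAST b,b → push -4,-4. Stack: [-8, -4, -4]
BINARY_OP | → -4 | -4 = -4. Stack: [-8, -4]
BINARY_OP + → -8 + -4 = -12. Stack: [-12]
STORE_FAST m → m=-12. Stack: []
LOAD_FAST_LOAD_FAST m,a → push -12,-4. Stack: [-12, -4]
COMPARE_OP bool(>=) → -12 vs -4 = False. Stack: [False]
POP_JUMP_IF_FALSE → pop False; jump. Stack: []
LOAD_FAST a → push -4. Stack: [-4]
LOAD_CONST → push 1. Stack: [-4, 1]
BINARY_OP + → -4 + 1 = -3. Stack: [-3]
STORE_FAST s → s=-3. Stack: []
LOAD_FAST_LOAD_FAST b,m → push -4,-12. Stack: [-4, -12]
BINARY_OP ^ → -4 ^ -12 = 8. Stack: [8]
STORE_FAST x → x=8. Stack: []
LOAD_CONST → push 9. Stack: [9]
LOAD_FAST b → push -4. Stack: [9, -4]
BINARY_OP + → 9 + -4 = 5. Stack: [5]
STORE_FAST p → p=5. Stack: []
LOAD_FAST p → push 5. Stack: [5]
RETURN_VALUE → return 5.

5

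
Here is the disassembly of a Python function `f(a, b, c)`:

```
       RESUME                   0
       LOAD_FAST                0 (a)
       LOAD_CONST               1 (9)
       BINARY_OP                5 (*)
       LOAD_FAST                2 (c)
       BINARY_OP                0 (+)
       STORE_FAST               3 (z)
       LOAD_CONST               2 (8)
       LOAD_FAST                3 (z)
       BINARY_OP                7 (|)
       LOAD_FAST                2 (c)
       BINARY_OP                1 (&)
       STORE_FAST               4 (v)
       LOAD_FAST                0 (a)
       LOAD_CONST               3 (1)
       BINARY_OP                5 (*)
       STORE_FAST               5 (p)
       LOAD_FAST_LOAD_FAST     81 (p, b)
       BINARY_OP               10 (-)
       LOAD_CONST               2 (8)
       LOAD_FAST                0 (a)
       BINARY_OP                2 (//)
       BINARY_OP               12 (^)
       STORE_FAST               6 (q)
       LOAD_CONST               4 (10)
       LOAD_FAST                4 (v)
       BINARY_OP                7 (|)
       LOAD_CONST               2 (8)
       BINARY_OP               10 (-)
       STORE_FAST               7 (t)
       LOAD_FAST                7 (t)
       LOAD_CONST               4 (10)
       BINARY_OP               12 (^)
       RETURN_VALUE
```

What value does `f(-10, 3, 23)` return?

29

LOAD_FAST a → push -10. Stack: [-10]
LOAD_CONST → push 9. Stack: [-10, 9]
BINARY_OP * → -10 * 9 = -90. Stack: [-90]
LOAD_FAST c → push 23. Stack: [-90, 23]
BINARY_OP + → -90 + 23 = -67. Stack: [-67]
STORE_FAST z → z=-67. Stack: []
LOAD_CONST → push 8. Stack: [8]
LOAD_FAST z → push -67. Stack: [8, -67]
BINARY_OP | → 8 | -67 = -67. Stack: [-67]
LOAD_FAST c → push 23. Stack: [-67, 23]
BINARY_OP & → -67 & 23 = 21. Stack: [21]
STORE_FAST v → v=21. Stack: []
LOAD_FAST a → push -10. Stack: [-10]
LOAD_CONST → push 1. Stack: [-10, 1]
BINARY_OP * → -10 * 1 = -10. Stack: [-10]
STORE_FAST p → p=-10. Stack: []
LOAD_FAST_LOAD_FAST p,b → push -10,3. Stack: [-10, 3]
BINARY_OP - → -10 - 3 = -13. Stack: [-13]
LOAD_CONST → push 8. Stack: [-13, 8]
LOAD_FAST a → push -10. Stack: [-13, 8, -10]
BINARY_OP // → 8 // -10 = -1. Stack: [-13, -1]
BINARY_OP ^ → -13 ^ -1 = 12. Stack: [12]
STORE_FAST q → q=12. Stack: []
LOAD_CONST → push 10. Stack: [10]
LOAD_FAST v → push 21. Stack: [10, 21]
BINARY_OP | → 10 | 21 = 31. Stack: [31]
LOAD_CONST → push 8. Stack: [31, 8]
BINARY_OP - → 31 - 8 = 23. Stack: [23]
STORE_FAST t → t=23. Stack: []
LOAD_FAST t → push 23. Stack: [23]
LOAD_CONST → push 10. Stack: [23, 10]
BINARY_OP ^ → 23 ^ 10 = 29. Stack: [29]
RETURN_VALUE → return 29.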